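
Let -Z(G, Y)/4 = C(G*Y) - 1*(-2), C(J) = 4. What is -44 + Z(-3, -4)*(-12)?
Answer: 244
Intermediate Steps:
Z(G, Y) = -24 (Z(G, Y) = -4*(4 - 1*(-2)) = -4*(4 + 2) = -4*6 = -24)
-44 + Z(-3, -4)*(-12) = -44 - 24*(-12) = -44 + 288 = 244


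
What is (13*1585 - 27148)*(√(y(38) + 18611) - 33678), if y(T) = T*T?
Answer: 220355154 - 6543*√20055 ≈ 2.1943e+8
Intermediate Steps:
y(T) = T²
(13*1585 - 27148)*(√(y(38) + 18611) - 33678) = (13*1585 - 27148)*(√(38² + 18611) - 33678) = (20605 - 27148)*(√(1444 + 18611) - 33678) = -6543*(√20055 - 33678) = -6543*(-33678 + √20055) = 220355154 - 6543*√20055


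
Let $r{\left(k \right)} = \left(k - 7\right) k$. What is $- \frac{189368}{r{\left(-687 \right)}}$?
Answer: $- \frac{94684}{238389} \approx -0.39718$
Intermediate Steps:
$r{\left(k \right)} = k \left(-7 + k\right)$ ($r{\left(k \right)} = \left(-7 + k\right) k = k \left(-7 + k\right)$)
$- \frac{189368}{r{\left(-687 \right)}} = - \frac{189368}{\left(-687\right) \left(-7 - 687\right)} = - \frac{189368}{\left(-687\right) \left(-694\right)} = - \frac{189368}{476778} = \left(-189368\right) \frac{1}{476778} = - \frac{94684}{238389}$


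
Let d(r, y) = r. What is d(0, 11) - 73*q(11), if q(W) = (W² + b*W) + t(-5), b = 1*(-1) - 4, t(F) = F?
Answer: -4453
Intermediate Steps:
b = -5 (b = -1 - 4 = -5)
q(W) = -5 + W² - 5*W (q(W) = (W² - 5*W) - 5 = -5 + W² - 5*W)
d(0, 11) - 73*q(11) = 0 - 73*(-5 + 11² - 5*11) = 0 - 73*(-5 + 121 - 55) = 0 - 73*61 = 0 - 4453 = -4453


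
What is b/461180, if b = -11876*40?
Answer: -23752/23059 ≈ -1.0301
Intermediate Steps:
b = -475040
b/461180 = -475040/461180 = -475040*1/461180 = -23752/23059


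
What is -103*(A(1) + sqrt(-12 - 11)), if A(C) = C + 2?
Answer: -309 - 103*I*sqrt(23) ≈ -309.0 - 493.97*I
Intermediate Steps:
A(C) = 2 + C
-103*(A(1) + sqrt(-12 - 11)) = -103*((2 + 1) + sqrt(-12 - 11)) = -103*(3 + sqrt(-23)) = -103*(3 + I*sqrt(23)) = -309 - 103*I*sqrt(23)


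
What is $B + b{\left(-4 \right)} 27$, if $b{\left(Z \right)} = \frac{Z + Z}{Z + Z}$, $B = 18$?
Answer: $45$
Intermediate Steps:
$b{\left(Z \right)} = 1$ ($b{\left(Z \right)} = \frac{2 Z}{2 Z} = 2 Z \frac{1}{2 Z} = 1$)
$B + b{\left(-4 \right)} 27 = 18 + 1 \cdot 27 = 18 + 27 = 45$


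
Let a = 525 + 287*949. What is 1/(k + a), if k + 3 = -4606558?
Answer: -1/4333673 ≈ -2.3075e-7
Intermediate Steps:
k = -4606561 (k = -3 - 4606558 = -4606561)
a = 272888 (a = 525 + 272363 = 272888)
1/(k + a) = 1/(-4606561 + 272888) = 1/(-4333673) = -1/4333673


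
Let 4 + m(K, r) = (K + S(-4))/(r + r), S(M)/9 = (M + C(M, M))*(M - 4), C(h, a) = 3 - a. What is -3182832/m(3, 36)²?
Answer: -1833311232/27889 ≈ -65736.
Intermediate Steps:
S(M) = -108 + 27*M (S(M) = 9*((M + (3 - M))*(M - 4)) = 9*(3*(-4 + M)) = 9*(-12 + 3*M) = -108 + 27*M)
m(K, r) = -4 + (-216 + K)/(2*r) (m(K, r) = -4 + (K + (-108 + 27*(-4)))/(r + r) = -4 + (K + (-108 - 108))/((2*r)) = -4 + (K - 216)*(1/(2*r)) = -4 + (-216 + K)*(1/(2*r)) = -4 + (-216 + K)/(2*r))
-3182832/m(3, 36)² = -3182832*5184/(-216 + 3 - 8*36)² = -3182832*5184/(-216 + 3 - 288)² = -3182832/(((½)*(1/36)*(-501))²) = -3182832/((-167/24)²) = -3182832/27889/576 = -3182832*576/27889 = -1833311232/27889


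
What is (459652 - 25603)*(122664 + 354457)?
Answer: 207093892929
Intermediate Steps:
(459652 - 25603)*(122664 + 354457) = 434049*477121 = 207093892929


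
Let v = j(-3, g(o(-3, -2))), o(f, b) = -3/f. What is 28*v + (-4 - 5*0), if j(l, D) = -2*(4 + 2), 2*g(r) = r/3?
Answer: -340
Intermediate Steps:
g(r) = r/6 (g(r) = (r/3)/2 = r/6)
j(l, D) = -12 (j(l, D) = -2*6 = -12)
v = -12
28*v + (-4 - 5*0) = 28*(-12) + (-4 - 5*0) = -336 + (-4 + 0) = -336 - 4 = -340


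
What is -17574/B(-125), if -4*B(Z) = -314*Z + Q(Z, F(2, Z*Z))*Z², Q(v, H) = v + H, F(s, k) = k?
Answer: 11716/40371125 ≈ 0.00029021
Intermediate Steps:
Q(v, H) = H + v
B(Z) = 157*Z/2 - Z²*(Z + Z²)/4 (B(Z) = -(-314*Z + (Z*Z + Z)*Z²)/4 = -(-314*Z + (Z² + Z)*Z²)/4 = -(-314*Z + (Z + Z²)*Z²)/4 = -(-314*Z + Z²*(Z + Z²))/4 = 157*Z/2 - Z²*(Z + Z²)/4)
-17574/B(-125) = -17574*(-4/(125*(314 - 1*(-125)² - 1*(-125)³))) = -17574*(-4/(125*(314 - 1*15625 - 1*(-1953125)))) = -17574*(-4/(125*(314 - 15625 + 1953125))) = -17574/((¼)*(-125)*1937814) = -17574/(-121113375/2) = -17574*(-2/121113375) = 11716/40371125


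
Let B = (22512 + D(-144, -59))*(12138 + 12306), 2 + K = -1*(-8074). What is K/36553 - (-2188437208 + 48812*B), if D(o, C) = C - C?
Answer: -981749296765727712/36553 ≈ -2.6858e+13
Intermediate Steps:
K = 8072 (K = -2 - 1*(-8074) = -2 + 8074 = 8072)
D(o, C) = 0
B = 550283328 (B = (22512 + 0)*(12138 + 12306) = 22512*24444 = 550283328)
K/36553 - (-2188437208 + 48812*B) = 8072/36553 - 48812/(1/(-44834 + 550283328)) = 8072*(1/36553) - 48812/(1/550238494) = 8072/36553 - 48812/1/550238494 = 8072/36553 - 48812*550238494 = 8072/36553 - 26858241369128 = -981749296765727712/36553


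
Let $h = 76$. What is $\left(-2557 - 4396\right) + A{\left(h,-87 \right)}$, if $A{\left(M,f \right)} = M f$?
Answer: $-13565$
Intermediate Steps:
$\left(-2557 - 4396\right) + A{\left(h,-87 \right)} = \left(-2557 - 4396\right) + 76 \left(-87\right) = -6953 - 6612 = -13565$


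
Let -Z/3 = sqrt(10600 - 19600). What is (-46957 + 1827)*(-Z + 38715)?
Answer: -1747207950 - 4061700*I*sqrt(10) ≈ -1.7472e+9 - 1.2844e+7*I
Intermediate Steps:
Z = -90*I*sqrt(10) (Z = -3*sqrt(10600 - 19600) = -90*I*sqrt(10) ≈ -284.6*I)
(-46957 + 1827)*(-Z + 38715) = (-46957 + 1827)*(-(-90)*I*sqrt(10) + 38715) = -45130*(90*I*sqrt(10) + 38715) = -45130*(38715 + 90*I*sqrt(10)) = -1747207950 - 4061700*I*sqrt(10)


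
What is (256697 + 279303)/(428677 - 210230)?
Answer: 536000/218447 ≈ 2.4537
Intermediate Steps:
(256697 + 279303)/(428677 - 210230) = 536000/218447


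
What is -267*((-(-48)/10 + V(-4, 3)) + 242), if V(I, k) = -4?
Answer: -324138/5 ≈ -64828.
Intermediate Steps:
-267*((-(-48)/10 + V(-4, 3)) + 242) = -267*((-(-48)/10 - 4) + 242) = -267*((-8*(-⅗) - 4) + 242) = -267*((24/5 - 4) + 242) = -267*(⅘ + 242) = -267*1214/5 = -324138/5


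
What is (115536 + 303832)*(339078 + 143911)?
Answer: 202550130952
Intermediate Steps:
(115536 + 303832)*(339078 + 143911) = 419368*482989 = 202550130952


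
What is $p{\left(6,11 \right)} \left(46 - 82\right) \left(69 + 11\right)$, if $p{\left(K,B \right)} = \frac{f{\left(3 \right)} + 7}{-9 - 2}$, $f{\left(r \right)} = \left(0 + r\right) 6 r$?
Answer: $\frac{175680}{11} \approx 15971.0$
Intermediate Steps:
$f{\left(r \right)} = 6 r^{2}$ ($f{\left(r \right)} = r 6 r = 6 r^{2}$)
$p{\left(K,B \right)} = - \frac{61}{11}$ ($p{\left(K,B \right)} = \frac{6 \cdot 3^{2} + 7}{-9 - 2} = \frac{6 \cdot 9 + 7}{-11} = \left(54 + 7\right) \left(- \frac{1}{11}\right) = 61 \left(- \frac{1}{11}\right) = - \frac{61}{11}$)
$p{\left(6,11 \right)} \left(46 - 82\right) \left(69 + 11\right) = - \frac{61 \left(46 - 82\right) \left(69 + 11\right)}{11} = - \frac{61 \left(\left(-36\right) 80\right)}{11} = \left(- \frac{61}{11}\right) \left(-2880\right) = \frac{175680}{11}$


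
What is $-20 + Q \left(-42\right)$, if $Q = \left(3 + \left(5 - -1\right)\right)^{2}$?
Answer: $-3422$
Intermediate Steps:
$Q = 81$ ($Q = \left(3 + \left(5 + 1\right)\right)^{2} = \left(3 + 6\right)^{2} = 9^{2} = 81$)
$-20 + Q \left(-42\right) = -20 + 81 \left(-42\right) = -20 - 3402 = -3422$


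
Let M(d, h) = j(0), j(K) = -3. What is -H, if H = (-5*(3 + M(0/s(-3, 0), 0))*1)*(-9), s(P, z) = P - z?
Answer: 0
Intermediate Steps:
M(d, h) = -3
H = 0 (H = (-5*(3 - 3)*1)*(-9) = (-5*0*1)*(-9) = (0*1)*(-9) = 0*(-9) = 0)
-H = -1*0 = 0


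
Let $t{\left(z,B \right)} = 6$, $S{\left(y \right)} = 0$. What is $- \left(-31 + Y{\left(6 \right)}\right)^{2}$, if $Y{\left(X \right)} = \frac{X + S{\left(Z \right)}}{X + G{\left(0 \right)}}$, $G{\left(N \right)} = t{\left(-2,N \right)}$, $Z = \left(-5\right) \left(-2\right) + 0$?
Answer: $- \frac{3721}{4} \approx -930.25$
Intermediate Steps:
$Z = 10$ ($Z = 10 + 0 = 10$)
$G{\left(N \right)} = 6$
$Y{\left(X \right)} = \frac{X}{6 + X}$ ($Y{\left(X \right)} = \frac{X + 0}{X + 6} = \frac{X}{6 + X}$)
$- \left(-31 + Y{\left(6 \right)}\right)^{2} = - \left(-31 + \frac{6}{6 + 6}\right)^{2} = - \left(-31 + \frac{6}{12}\right)^{2} = - \left(-31 + 6 \cdot \frac{1}{12}\right)^{2} = - \left(-31 + \frac{1}{2}\right)^{2} = - \left(- \frac{61}{2}\right)^{2} = \left(-1\right) \frac{3721}{4} = - \frac{3721}{4}$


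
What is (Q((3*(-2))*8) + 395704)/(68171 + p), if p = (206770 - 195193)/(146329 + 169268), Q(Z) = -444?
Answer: 10395239185/1792881222 ≈ 5.7981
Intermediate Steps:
p = 3859/105199 (p = 11577/315597 = 11577*(1/315597) = 3859/105199 ≈ 0.036683)
(Q((3*(-2))*8) + 395704)/(68171 + p) = (-444 + 395704)/(68171 + 3859/105199) = 395260/(7171524888/105199) = 395260*(105199/7171524888) = 10395239185/1792881222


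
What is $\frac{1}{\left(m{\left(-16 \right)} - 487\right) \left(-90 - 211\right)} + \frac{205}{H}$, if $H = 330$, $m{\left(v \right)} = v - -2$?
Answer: $\frac{2060969}{3317622} \approx 0.62122$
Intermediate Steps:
$m{\left(v \right)} = 2 + v$ ($m{\left(v \right)} = v + 2 = 2 + v$)
$\frac{1}{\left(m{\left(-16 \right)} - 487\right) \left(-90 - 211\right)} + \frac{205}{H} = \frac{1}{\left(\left(2 - 16\right) - 487\right) \left(-90 - 211\right)} + \frac{205}{330} = \frac{1}{\left(-14 - 487\right) \left(-90 - 211\right)} + 205 \cdot \frac{1}{330} = \frac{1}{\left(-501\right) \left(-301\right)} + \frac{41}{66} = \left(- \frac{1}{501}\right) \left(- \frac{1}{301}\right) + \frac{41}{66} = \frac{1}{150801} + \frac{41}{66} = \frac{2060969}{3317622}$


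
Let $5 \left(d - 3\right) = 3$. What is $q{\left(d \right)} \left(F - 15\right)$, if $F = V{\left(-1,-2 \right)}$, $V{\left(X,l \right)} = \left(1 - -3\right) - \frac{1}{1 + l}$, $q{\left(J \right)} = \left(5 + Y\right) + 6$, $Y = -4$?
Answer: $-70$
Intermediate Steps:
$d = \frac{18}{5}$ ($d = 3 + \frac{1}{5} \cdot 3 = 3 + \frac{3}{5} = \frac{18}{5} \approx 3.6$)
$q{\left(J \right)} = 7$ ($q{\left(J \right)} = \left(5 - 4\right) + 6 = 1 + 6 = 7$)
$V{\left(X,l \right)} = 4 - \frac{1}{1 + l}$ ($V{\left(X,l \right)} = \left(1 + 3\right) - \frac{1}{1 + l} = 4 - \frac{1}{1 + l}$)
$F = 5$ ($F = \frac{3 + 4 \left(-2\right)}{1 - 2} = \frac{3 - 8}{-1} = \left(-1\right) \left(-5\right) = 5$)
$q{\left(d \right)} \left(F - 15\right) = 7 \left(5 - 15\right) = 7 \left(-10\right) = -70$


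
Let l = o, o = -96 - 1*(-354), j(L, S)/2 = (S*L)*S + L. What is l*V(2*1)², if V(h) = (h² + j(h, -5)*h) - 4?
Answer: 11162112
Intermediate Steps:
j(L, S) = 2*L + 2*L*S² (j(L, S) = 2*((S*L)*S + L) = 2*((L*S)*S + L) = 2*(L*S² + L) = 2*(L + L*S²) = 2*L + 2*L*S²)
V(h) = -4 + 53*h² (V(h) = (h² + (2*h*(1 + (-5)²))*h) - 4 = (h² + (2*h*(1 + 25))*h) - 4 = (h² + (2*h*26)*h) - 4 = (h² + (52*h)*h) - 4 = (h² + 52*h²) - 4 = 53*h² - 4 = -4 + 53*h²)
o = 258 (o = -96 + 354 = 258)
l = 258
l*V(2*1)² = 258*(-4 + 53*(2*1)²)² = 258*(-4 + 53*2²)² = 258*(-4 + 53*4)² = 258*(-4 + 212)² = 258*208² = 258*43264 = 11162112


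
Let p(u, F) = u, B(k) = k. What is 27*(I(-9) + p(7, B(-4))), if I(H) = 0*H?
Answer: 189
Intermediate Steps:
I(H) = 0
27*(I(-9) + p(7, B(-4))) = 27*(0 + 7) = 27*7 = 189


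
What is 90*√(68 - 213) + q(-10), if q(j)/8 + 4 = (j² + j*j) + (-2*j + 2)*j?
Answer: -192 + 90*I*√145 ≈ -192.0 + 1083.7*I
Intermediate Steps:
q(j) = -32 + 16*j² + 8*j*(2 - 2*j) (q(j) = -32 + 8*((j² + j*j) + (-2*j + 2)*j) = -32 + 8*((j² + j²) + (2 - 2*j)*j) = -32 + 8*(2*j² + j*(2 - 2*j)) = -32 + (16*j² + 8*j*(2 - 2*j)) = -32 + 16*j² + 8*j*(2 - 2*j))
90*√(68 - 213) + q(-10) = 90*√(68 - 213) + (-32 + 16*(-10)) = 90*√(-145) + (-32 - 160) = 90*(I*√145) - 192 = 90*I*√145 - 192 = -192 + 90*I*√145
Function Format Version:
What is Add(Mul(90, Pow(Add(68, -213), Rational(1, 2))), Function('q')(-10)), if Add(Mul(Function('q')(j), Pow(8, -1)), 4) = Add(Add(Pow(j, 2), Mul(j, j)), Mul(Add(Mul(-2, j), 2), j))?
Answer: Add(-192, Mul(90, I, Pow(145, Rational(1, 2)))) ≈ Add(-192.00, Mul(1083.7, I))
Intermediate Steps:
Function('q')(j) = Add(-32, Mul(16, Pow(j, 2)), Mul(8, j, Add(2, Mul(-2, j)))) (Function('q')(j) = Add(-32, Mul(8, Add(Add(Pow(j, 2), Mul(j, j)), Mul(Add(Mul(-2, j), 2), j)))) = Add(-32, Mul(8, Add(Add(Pow(j, 2), Pow(j, 2)), Mul(Add(2, Mul(-2, j)), j)))) = Add(-32, Mul(8, Add(Mul(2, Pow(j, 2)), Mul(j, Add(2, Mul(-2, j)))))) = Add(-32, Add(Mul(16, Pow(j, 2)), Mul(8, j, Add(2, Mul(-2, j))))) = Add(-32, Mul(16, Pow(j, 2)), Mul(8, j, Add(2, Mul(-2, j)))))
Add(Mul(90, Pow(Add(68, -213), Rational(1, 2))), Function('q')(-10)) = Add(Mul(90, Pow(Add(68, -213), Rational(1, 2))), Add(-32, Mul(16, -10))) = Add(Mul(90, Pow(-145, Rational(1, 2))), Add(-32, -160)) = Add(Mul(90, Mul(I, Pow(145, Rational(1, 2)))), -192) = Add(Mul(90, I, Pow(145, Rational(1, 2))), -192) = Add(-192, Mul(90, I, Pow(145, Rational(1, 2))))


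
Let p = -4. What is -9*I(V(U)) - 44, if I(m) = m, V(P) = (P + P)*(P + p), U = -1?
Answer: -134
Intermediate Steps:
V(P) = 2*P*(-4 + P) (V(P) = (P + P)*(P - 4) = (2*P)*(-4 + P) = 2*P*(-4 + P))
-9*I(V(U)) - 44 = -18*(-1)*(-4 - 1) - 44 = -18*(-1)*(-5) - 44 = -9*10 - 44 = -90 - 44 = -134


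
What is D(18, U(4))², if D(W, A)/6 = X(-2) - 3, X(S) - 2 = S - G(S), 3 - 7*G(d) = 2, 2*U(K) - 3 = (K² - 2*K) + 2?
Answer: 17424/49 ≈ 355.59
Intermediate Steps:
U(K) = 5/2 + K²/2 - K (U(K) = 3/2 + ((K² - 2*K) + 2)/2 = 3/2 + (2 + K² - 2*K)/2 = 3/2 + (1 + K²/2 - K) = 5/2 + K²/2 - K)
G(d) = ⅐ (G(d) = 3/7 - ⅐*2 = 3/7 - 2/7 = ⅐)
X(S) = 13/7 + S (X(S) = 2 + (S - 1*⅐) = 2 + (S - ⅐) = 2 + (-⅐ + S) = 13/7 + S)
D(W, A) = -132/7 (D(W, A) = 6*((13/7 - 2) - 3) = 6*(-⅐ - 3) = 6*(-22/7) = -132/7)
D(18, U(4))² = (-132/7)² = 17424/49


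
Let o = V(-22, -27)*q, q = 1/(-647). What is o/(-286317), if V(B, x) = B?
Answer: -22/185247099 ≈ -1.1876e-7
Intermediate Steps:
q = -1/647 ≈ -0.0015456
o = 22/647 (o = -22*(-1/647) = 22/647 ≈ 0.034003)
o/(-286317) = (22/647)/(-286317) = (22/647)*(-1/286317) = -22/185247099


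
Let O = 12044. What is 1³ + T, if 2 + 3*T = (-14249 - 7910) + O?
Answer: -10114/3 ≈ -3371.3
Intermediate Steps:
T = -10117/3 (T = -⅔ + ((-14249 - 7910) + 12044)/3 = -⅔ + (-22159 + 12044)/3 = -⅔ + (⅓)*(-10115) = -⅔ - 10115/3 = -10117/3 ≈ -3372.3)
1³ + T = 1³ - 10117/3 = 1 - 10117/3 = -10114/3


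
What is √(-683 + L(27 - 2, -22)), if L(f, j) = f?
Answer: I*√658 ≈ 25.652*I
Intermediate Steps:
√(-683 + L(27 - 2, -22)) = √(-683 + (27 - 2)) = √(-683 + 25) = √(-658) = I*√658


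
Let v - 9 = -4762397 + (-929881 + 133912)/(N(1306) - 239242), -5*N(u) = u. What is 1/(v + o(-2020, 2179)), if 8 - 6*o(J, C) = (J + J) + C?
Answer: -399172/1900886274043 ≈ -2.0999e-7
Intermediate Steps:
N(u) = -u/5
v = -1901010616121/399172 (v = 9 + (-4762397 + (-929881 + 133912)/(-1/5*1306 - 239242)) = 9 + (-4762397 - 795969/(-1306/5 - 239242)) = 9 + (-4762397 - 795969/(-1197516/5)) = 9 + (-4762397 - 795969*(-5/1197516)) = 9 + (-4762397 + 1326615/399172) = 9 - 1901014208669/399172 = -1901010616121/399172 ≈ -4.7624e+6)
o(J, C) = 4/3 - J/3 - C/6 (o(J, C) = 4/3 - ((J + J) + C)/6 = 4/3 - (2*J + C)/6 = 4/3 - (C + 2*J)/6 = 4/3 + (-J/3 - C/6) = 4/3 - J/3 - C/6)
1/(v + o(-2020, 2179)) = 1/(-1901010616121/399172 + (4/3 - 1/3*(-2020) - 1/6*2179)) = 1/(-1901010616121/399172 + (4/3 + 2020/3 - 2179/6)) = 1/(-1901010616121/399172 + 623/2) = 1/(-1900886274043/399172) = -399172/1900886274043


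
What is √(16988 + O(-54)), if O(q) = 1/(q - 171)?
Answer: √3822299/15 ≈ 130.34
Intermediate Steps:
O(q) = 1/(-171 + q)
√(16988 + O(-54)) = √(16988 + 1/(-171 - 54)) = √(16988 + 1/(-225)) = √(16988 - 1/225) = √(3822299/225) = √3822299/15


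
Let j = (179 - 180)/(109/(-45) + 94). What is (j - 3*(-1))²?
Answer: 151733124/16982641 ≈ 8.9346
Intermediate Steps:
j = -45/4121 (j = -1/(109*(-1/45) + 94) = -1/(-109/45 + 94) = -1/4121/45 = -1*45/4121 = -45/4121 ≈ -0.010920)
(j - 3*(-1))² = (-45/4121 - 3*(-1))² = (-45/4121 + 3)² = (12318/4121)² = 151733124/16982641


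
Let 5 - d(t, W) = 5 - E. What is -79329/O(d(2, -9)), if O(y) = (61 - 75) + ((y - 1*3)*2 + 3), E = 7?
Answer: 26443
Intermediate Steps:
d(t, W) = 7 (d(t, W) = 5 - (5 - 1*7) = 5 - (5 - 7) = 5 - 1*(-2) = 5 + 2 = 7)
O(y) = -17 + 2*y (O(y) = -14 + ((y - 3)*2 + 3) = -14 + ((-3 + y)*2 + 3) = -14 + ((-6 + 2*y) + 3) = -14 + (-3 + 2*y) = -17 + 2*y)
-79329/O(d(2, -9)) = -79329/(-17 + 2*7) = -79329/(-17 + 14) = -79329/(-3) = -79329*(-1/3) = 26443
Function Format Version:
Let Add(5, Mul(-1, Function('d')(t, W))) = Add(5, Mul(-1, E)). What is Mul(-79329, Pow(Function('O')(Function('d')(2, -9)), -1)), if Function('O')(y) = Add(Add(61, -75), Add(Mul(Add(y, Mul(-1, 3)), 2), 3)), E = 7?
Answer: 26443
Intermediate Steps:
Function('d')(t, W) = 7 (Function('d')(t, W) = Add(5, Mul(-1, Add(5, Mul(-1, 7)))) = Add(5, Mul(-1, Add(5, -7))) = Add(5, Mul(-1, -2)) = Add(5, 2) = 7)
Function('O')(y) = Add(-17, Mul(2, y)) (Function('O')(y) = Add(-14, Add(Mul(Add(y, -3), 2), 3)) = Add(-14, Add(Mul(Add(-3, y), 2), 3)) = Add(-14, Add(Add(-6, Mul(2, y)), 3)) = Add(-14, Add(-3, Mul(2, y))) = Add(-17, Mul(2, y)))
Mul(-79329, Pow(Function('O')(Function('d')(2, -9)), -1)) = Mul(-79329, Pow(Add(-17, Mul(2, 7)), -1)) = Mul(-79329, Pow(Add(-17, 14), -1)) = Mul(-79329, Pow(-3, -1)) = Mul(-79329, Rational(-1, 3)) = 26443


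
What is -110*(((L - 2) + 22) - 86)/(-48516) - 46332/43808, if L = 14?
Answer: -12011659/10218216 ≈ -1.1755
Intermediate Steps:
-110*(((L - 2) + 22) - 86)/(-48516) - 46332/43808 = -110*(((14 - 2) + 22) - 86)/(-48516) - 46332/43808 = -110*((12 + 22) - 86)*(-1/48516) - 46332*1/43808 = -110*(34 - 86)*(-1/48516) - 11583/10952 = -110*(-52)*(-1/48516) - 11583/10952 = 5720*(-1/48516) - 11583/10952 = -110/933 - 11583/10952 = -12011659/10218216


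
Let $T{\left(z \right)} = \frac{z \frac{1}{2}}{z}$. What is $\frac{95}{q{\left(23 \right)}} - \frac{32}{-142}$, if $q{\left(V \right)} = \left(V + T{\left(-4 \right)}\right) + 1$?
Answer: $\frac{14274}{3479} \approx 4.1029$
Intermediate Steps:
$T{\left(z \right)} = \frac{1}{2}$ ($T{\left(z \right)} = \frac{z \frac{1}{2}}{z} = \frac{\frac{1}{2} z}{z} = \frac{1}{2}$)
$q{\left(V \right)} = \frac{3}{2} + V$ ($q{\left(V \right)} = \left(V + \frac{1}{2}\right) + 1 = \left(\frac{1}{2} + V\right) + 1 = \frac{3}{2} + V$)
$\frac{95}{q{\left(23 \right)}} - \frac{32}{-142} = \frac{95}{\frac{3}{2} + 23} - \frac{32}{-142} = \frac{95}{\frac{49}{2}} - - \frac{16}{71} = 95 \cdot \frac{2}{49} + \frac{16}{71} = \frac{190}{49} + \frac{16}{71} = \frac{14274}{3479}$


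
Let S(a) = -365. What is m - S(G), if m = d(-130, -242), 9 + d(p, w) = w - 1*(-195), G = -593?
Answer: 309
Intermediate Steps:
d(p, w) = 186 + w (d(p, w) = -9 + (w - 1*(-195)) = -9 + (w + 195) = -9 + (195 + w) = 186 + w)
m = -56 (m = 186 - 242 = -56)
m - S(G) = -56 - 1*(-365) = -56 + 365 = 309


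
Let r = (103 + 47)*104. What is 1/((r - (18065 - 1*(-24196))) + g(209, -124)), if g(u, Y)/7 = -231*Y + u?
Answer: 1/175310 ≈ 5.7042e-6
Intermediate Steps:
g(u, Y) = -1617*Y + 7*u (g(u, Y) = 7*(-231*Y + u) = 7*(u - 231*Y) = -1617*Y + 7*u)
r = 15600 (r = 150*104 = 15600)
1/((r - (18065 - 1*(-24196))) + g(209, -124)) = 1/((15600 - (18065 - 1*(-24196))) + (-1617*(-124) + 7*209)) = 1/((15600 - (18065 + 24196)) + (200508 + 1463)) = 1/((15600 - 1*42261) + 201971) = 1/((15600 - 42261) + 201971) = 1/(-26661 + 201971) = 1/175310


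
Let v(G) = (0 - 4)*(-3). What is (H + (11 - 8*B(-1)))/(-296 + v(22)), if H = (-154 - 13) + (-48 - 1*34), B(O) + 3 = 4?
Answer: 123/142 ≈ 0.86620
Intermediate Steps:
B(O) = 1 (B(O) = -3 + 4 = 1)
v(G) = 12 (v(G) = -4*(-3) = 12)
H = -249 (H = -167 + (-48 - 34) = -167 - 82 = -249)
(H + (11 - 8*B(-1)))/(-296 + v(22)) = (-249 + (11 - 8*1))/(-296 + 12) = (-249 + (11 - 8))/(-284) = (-249 + 3)*(-1/284) = -246*(-1/284) = 123/142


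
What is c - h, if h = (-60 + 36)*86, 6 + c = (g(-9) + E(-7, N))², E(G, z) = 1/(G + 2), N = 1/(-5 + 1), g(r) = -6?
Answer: 52411/25 ≈ 2096.4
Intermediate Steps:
N = -¼ (N = 1/(-4) = -¼ ≈ -0.25000)
E(G, z) = 1/(2 + G)
c = 811/25 (c = -6 + (-6 + 1/(2 - 7))² = -6 + (-6 + 1/(-5))² = -6 + (-6 - ⅕)² = -6 + (-31/5)² = -6 + 961/25 = 811/25 ≈ 32.440)
h = -2064 (h = -24*86 = -2064)
c - h = 811/25 - 1*(-2064) = 811/25 + 2064 = 52411/25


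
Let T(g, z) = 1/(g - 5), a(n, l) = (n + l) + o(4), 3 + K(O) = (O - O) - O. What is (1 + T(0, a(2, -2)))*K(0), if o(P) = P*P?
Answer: -12/5 ≈ -2.4000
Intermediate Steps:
o(P) = P**2
K(O) = -3 - O (K(O) = -3 + ((O - O) - O) = -3 + (0 - O) = -3 - O)
a(n, l) = 16 + l + n (a(n, l) = (n + l) + 4**2 = (l + n) + 16 = 16 + l + n)
T(g, z) = 1/(-5 + g)
(1 + T(0, a(2, -2)))*K(0) = (1 + 1/(-5 + 0))*(-3 - 1*0) = (1 + 1/(-5))*(-3 + 0) = (1 - 1/5)*(-3) = (4/5)*(-3) = -12/5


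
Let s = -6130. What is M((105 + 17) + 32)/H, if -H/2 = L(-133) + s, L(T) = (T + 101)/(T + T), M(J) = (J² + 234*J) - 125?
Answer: 7930391/1630548 ≈ 4.8636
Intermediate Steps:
M(J) = -125 + J² + 234*J
L(T) = (101 + T)/(2*T) (L(T) = (101 + T)/((2*T)) = (101 + T)*(1/(2*T)) = (101 + T)/(2*T))
H = 1630548/133 (H = -2*((½)*(101 - 133)/(-133) - 6130) = -2*((½)*(-1/133)*(-32) - 6130) = -2*(16/133 - 6130) = -2*(-815274/133) = 1630548/133 ≈ 12260.)
M((105 + 17) + 32)/H = (-125 + ((105 + 17) + 32)² + 234*((105 + 17) + 32))/(1630548/133) = (-125 + (122 + 32)² + 234*(122 + 32))*(133/1630548) = (-125 + 154² + 234*154)*(133/1630548) = (-125 + 23716 + 36036)*(133/1630548) = 59627*(133/1630548) = 7930391/1630548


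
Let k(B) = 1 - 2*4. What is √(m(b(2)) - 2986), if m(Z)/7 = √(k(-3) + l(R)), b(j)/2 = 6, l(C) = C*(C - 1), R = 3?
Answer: √(-2986 + 7*I) ≈ 0.06405 + 54.644*I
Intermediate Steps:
l(C) = C*(-1 + C)
k(B) = -7 (k(B) = 1 - 8 = -7)
b(j) = 12 (b(j) = 2*6 = 12)
m(Z) = 7*I (m(Z) = 7*√(-7 + 3*(-1 + 3)) = 7*√(-7 + 3*2) = 7*√(-7 + 6) = 7*√(-1) = 7*I)
√(m(b(2)) - 2986) = √(7*I - 2986) = √(-2986 + 7*I)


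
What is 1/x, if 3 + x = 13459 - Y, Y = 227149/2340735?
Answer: 2340735/31496703011 ≈ 7.4317e-5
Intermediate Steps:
Y = 227149/2340735 (Y = 227149*(1/2340735) = 227149/2340735 ≈ 0.097042)
x = 31496703011/2340735 (x = -3 + (13459 - 1*227149/2340735) = -3 + (13459 - 227149/2340735) = -3 + 31503725216/2340735 = 31496703011/2340735 ≈ 13456.)
1/x = 1/(31496703011/2340735) = 2340735/31496703011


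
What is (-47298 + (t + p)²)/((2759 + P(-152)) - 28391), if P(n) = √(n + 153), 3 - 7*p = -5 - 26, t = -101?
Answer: 26263/17689 ≈ 1.4847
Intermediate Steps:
p = 34/7 (p = 3/7 - (-5 - 26)/7 = 3/7 - ⅐*(-31) = 3/7 + 31/7 = 34/7 ≈ 4.8571)
P(n) = √(153 + n)
(-47298 + (t + p)²)/((2759 + P(-152)) - 28391) = (-47298 + (-101 + 34/7)²)/((2759 + √(153 - 152)) - 28391) = (-47298 + (-673/7)²)/((2759 + √1) - 28391) = (-47298 + 452929/49)/((2759 + 1) - 28391) = -1864673/(49*(2760 - 28391)) = -1864673/49/(-25631) = -1864673/49*(-1/25631) = 26263/17689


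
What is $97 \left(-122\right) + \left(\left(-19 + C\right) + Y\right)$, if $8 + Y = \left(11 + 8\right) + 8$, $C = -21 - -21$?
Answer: $-11834$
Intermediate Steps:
$C = 0$ ($C = -21 + 21 = 0$)
$Y = 19$ ($Y = -8 + \left(\left(11 + 8\right) + 8\right) = -8 + \left(19 + 8\right) = -8 + 27 = 19$)
$97 \left(-122\right) + \left(\left(-19 + C\right) + Y\right) = 97 \left(-122\right) + \left(\left(-19 + 0\right) + 19\right) = -11834 + \left(-19 + 19\right) = -11834 + 0 = -11834$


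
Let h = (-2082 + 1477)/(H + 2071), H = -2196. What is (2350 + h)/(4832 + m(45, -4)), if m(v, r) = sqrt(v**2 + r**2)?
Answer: 284464672/583654575 - 58871*sqrt(2041)/583654575 ≈ 0.48283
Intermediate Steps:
h = 121/25 (h = (-2082 + 1477)/(-2196 + 2071) = -605/(-125) = -605*(-1/125) = 121/25 ≈ 4.8400)
m(v, r) = sqrt(r**2 + v**2)
(2350 + h)/(4832 + m(45, -4)) = (2350 + 121/25)/(4832 + sqrt((-4)**2 + 45**2)) = 58871/(25*(4832 + sqrt(16 + 2025))) = 58871/(25*(4832 + sqrt(2041)))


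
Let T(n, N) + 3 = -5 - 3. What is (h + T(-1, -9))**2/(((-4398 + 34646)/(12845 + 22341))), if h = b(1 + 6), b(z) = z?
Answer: 70372/3781 ≈ 18.612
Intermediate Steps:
T(n, N) = -11 (T(n, N) = -3 + (-5 - 3) = -3 - 8 = -11)
h = 7 (h = 1 + 6 = 7)
(h + T(-1, -9))**2/(((-4398 + 34646)/(12845 + 22341))) = (7 - 11)**2/(((-4398 + 34646)/(12845 + 22341))) = (-4)**2/((30248/35186)) = 16/((30248*(1/35186))) = 16/(15124/17593) = 16*(17593/15124) = 70372/3781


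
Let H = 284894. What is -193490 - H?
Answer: -478384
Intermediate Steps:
-193490 - H = -193490 - 1*284894 = -193490 - 284894 = -478384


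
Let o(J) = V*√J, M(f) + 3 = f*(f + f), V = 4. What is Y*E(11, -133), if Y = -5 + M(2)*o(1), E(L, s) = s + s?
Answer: -3990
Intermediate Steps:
M(f) = -3 + 2*f² (M(f) = -3 + f*(f + f) = -3 + f*(2*f) = -3 + 2*f²)
o(J) = 4*√J
E(L, s) = 2*s
Y = 15 (Y = -5 + (-3 + 2*2²)*(4*√1) = -5 + (-3 + 2*4)*(4*1) = -5 + (-3 + 8)*4 = -5 + 5*4 = -5 + 20 = 15)
Y*E(11, -133) = 15*(2*(-133)) = 15*(-266) = -3990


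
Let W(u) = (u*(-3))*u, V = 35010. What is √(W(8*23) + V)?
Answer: I*√66558 ≈ 257.99*I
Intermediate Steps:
W(u) = -3*u² (W(u) = (-3*u)*u = -3*u²)
√(W(8*23) + V) = √(-3*(8*23)² + 35010) = √(-3*184² + 35010) = √(-3*33856 + 35010) = √(-101568 + 35010) = √(-66558) = I*√66558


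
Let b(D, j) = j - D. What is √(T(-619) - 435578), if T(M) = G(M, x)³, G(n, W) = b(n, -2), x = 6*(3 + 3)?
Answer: √234449535 ≈ 15312.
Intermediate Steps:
x = 36 (x = 6*6 = 36)
G(n, W) = -2 - n
T(M) = (-2 - M)³
√(T(-619) - 435578) = √(-(2 - 619)³ - 435578) = √(-1*(-617)³ - 435578) = √(-1*(-234885113) - 435578) = √(234885113 - 435578) = √234449535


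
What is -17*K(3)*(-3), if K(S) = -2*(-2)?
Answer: 204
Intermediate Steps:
K(S) = 4
-17*K(3)*(-3) = -17*4*(-3) = -68*(-3) = 204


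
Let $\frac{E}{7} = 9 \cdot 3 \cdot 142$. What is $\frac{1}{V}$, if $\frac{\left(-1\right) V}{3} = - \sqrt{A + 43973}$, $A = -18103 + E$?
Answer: $\frac{\sqrt{13177}}{79062} \approx 0.0014519$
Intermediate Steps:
$E = 26838$ ($E = 7 \cdot 9 \cdot 3 \cdot 142 = 7 \cdot 27 \cdot 142 = 7 \cdot 3834 = 26838$)
$A = 8735$ ($A = -18103 + 26838 = 8735$)
$V = 6 \sqrt{13177}$ ($V = - 3 \left(- \sqrt{8735 + 43973}\right) = - 3 \left(- \sqrt{52708}\right) = - 3 \left(- 2 \sqrt{13177}\right) = 6 \sqrt{13177} \approx 688.75$)
$\frac{1}{V} = \frac{1}{6 \sqrt{13177}} = \frac{\sqrt{13177}}{79062}$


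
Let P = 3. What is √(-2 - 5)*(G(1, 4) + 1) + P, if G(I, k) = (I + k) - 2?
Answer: 3 + 4*I*√7 ≈ 3.0 + 10.583*I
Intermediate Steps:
G(I, k) = -2 + I + k
√(-2 - 5)*(G(1, 4) + 1) + P = √(-2 - 5)*((-2 + 1 + 4) + 1) + 3 = √(-7)*(3 + 1) + 3 = (I*√7)*4 + 3 = 4*I*√7 + 3 = 3 + 4*I*√7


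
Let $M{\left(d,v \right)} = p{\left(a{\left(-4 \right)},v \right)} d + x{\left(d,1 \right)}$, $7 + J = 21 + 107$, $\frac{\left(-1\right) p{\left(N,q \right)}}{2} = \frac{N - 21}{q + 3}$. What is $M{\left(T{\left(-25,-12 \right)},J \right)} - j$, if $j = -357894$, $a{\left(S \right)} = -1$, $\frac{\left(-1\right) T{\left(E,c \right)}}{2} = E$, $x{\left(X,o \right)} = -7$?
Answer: $\frac{11095047}{31} \approx 3.579 \cdot 10^{5}$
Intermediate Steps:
$T{\left(E,c \right)} = - 2 E$
$p{\left(N,q \right)} = - \frac{2 \left(-21 + N\right)}{3 + q}$ ($p{\left(N,q \right)} = - 2 \frac{N - 21}{q + 3} = - 2 \frac{-21 + N}{3 + q} = - \frac{2 \left(-21 + N\right)}{3 + q}$)
$J = 121$ ($J = -7 + \left(21 + 107\right) = -7 + 128 = 121$)
$M{\left(d,v \right)} = -7 + \frac{44 d}{3 + v}$ ($M{\left(d,v \right)} = \frac{2 \left(21 - -1\right)}{3 + v} d - 7 = \frac{2 \left(21 + 1\right)}{3 + v} d - 7 = 2 \frac{1}{3 + v} 22 d - 7 = \frac{44}{3 + v} d - 7 = \frac{44 d}{3 + v} - 7 = -7 + \frac{44 d}{3 + v}$)
$M{\left(T{\left(-25,-12 \right)},J \right)} - j = \frac{-21 - 847 + 44 \left(\left(-2\right) \left(-25\right)\right)}{3 + 121} - -357894 = \frac{-21 - 847 + 44 \cdot 50}{124} + 357894 = \frac{-21 - 847 + 2200}{124} + 357894 = \frac{1}{124} \cdot 1332 + 357894 = \frac{333}{31} + 357894 = \frac{11095047}{31}$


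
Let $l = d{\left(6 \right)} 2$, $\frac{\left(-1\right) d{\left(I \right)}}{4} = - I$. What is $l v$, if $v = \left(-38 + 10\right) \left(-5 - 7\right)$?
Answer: $16128$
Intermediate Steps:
$d{\left(I \right)} = 4 I$ ($d{\left(I \right)} = - 4 \left(- I\right) = 4 I$)
$l = 48$ ($l = 4 \cdot 6 \cdot 2 = 24 \cdot 2 = 48$)
$v = 336$ ($v = \left(-28\right) \left(-12\right) = 336$)
$l v = 48 \cdot 336 = 16128$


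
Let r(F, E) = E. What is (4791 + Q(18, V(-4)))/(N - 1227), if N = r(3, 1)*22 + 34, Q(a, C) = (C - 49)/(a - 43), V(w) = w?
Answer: -119828/29275 ≈ -4.0932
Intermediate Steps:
Q(a, C) = (-49 + C)/(-43 + a)
N = 56 (N = 1*22 + 34 = 22 + 34 = 56)
(4791 + Q(18, V(-4)))/(N - 1227) = (4791 + (-49 - 4)/(-43 + 18))/(56 - 1227) = (4791 - 53/(-25))/(-1171) = (4791 - 1/25*(-53))*(-1/1171) = (4791 + 53/25)*(-1/1171) = (119828/25)*(-1/1171) = -119828/29275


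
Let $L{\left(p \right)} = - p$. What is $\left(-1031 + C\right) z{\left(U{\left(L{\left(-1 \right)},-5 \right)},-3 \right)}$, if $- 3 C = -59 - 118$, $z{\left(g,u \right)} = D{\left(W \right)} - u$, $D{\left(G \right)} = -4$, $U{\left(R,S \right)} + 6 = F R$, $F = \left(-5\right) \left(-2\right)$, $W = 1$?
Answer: $972$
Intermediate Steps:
$F = 10$
$U{\left(R,S \right)} = -6 + 10 R$
$z{\left(g,u \right)} = -4 - u$
$C = 59$ ($C = - \frac{-59 - 118}{3} = \left(- \frac{1}{3}\right) \left(-177\right) = 59$)
$\left(-1031 + C\right) z{\left(U{\left(L{\left(-1 \right)},-5 \right)},-3 \right)} = \left(-1031 + 59\right) \left(-4 - -3\right) = - 972 \left(-4 + 3\right) = \left(-972\right) \left(-1\right) = 972$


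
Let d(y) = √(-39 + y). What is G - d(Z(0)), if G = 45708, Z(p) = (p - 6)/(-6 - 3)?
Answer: 45708 - I*√345/3 ≈ 45708.0 - 6.1914*I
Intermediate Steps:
Z(p) = ⅔ - p/9 (Z(p) = (-6 + p)/(-9) = (-6 + p)*(-⅑) = ⅔ - p/9)
G - d(Z(0)) = 45708 - √(-39 + (⅔ - ⅑*0)) = 45708 - √(-39 + (⅔ + 0)) = 45708 - √(-39 + ⅔) = 45708 - √(-115/3) = 45708 - I*√345/3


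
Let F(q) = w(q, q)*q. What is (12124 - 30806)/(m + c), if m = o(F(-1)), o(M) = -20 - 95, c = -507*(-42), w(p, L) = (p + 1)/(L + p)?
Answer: -18682/21179 ≈ -0.88210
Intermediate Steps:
w(p, L) = (1 + p)/(L + p)
c = 21294
F(q) = ½ + q/2 (F(q) = ((1 + q)/(q + q))*q = ((1 + q)/((2*q)))*q = ((1/(2*q))*(1 + q))*q = ((1 + q)/(2*q))*q = ½ + q/2)
o(M) = -115
m = -115
(12124 - 30806)/(m + c) = (12124 - 30806)/(-115 + 21294) = -18682/21179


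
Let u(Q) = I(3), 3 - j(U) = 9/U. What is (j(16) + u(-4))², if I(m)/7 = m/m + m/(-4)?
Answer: 4489/256 ≈ 17.535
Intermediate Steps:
I(m) = 7 - 7*m/4 (I(m) = 7*(m/m + m/(-4)) = 7*(1 + m*(-¼)) = 7*(1 - m/4) = 7 - 7*m/4)
j(U) = 3 - 9/U
u(Q) = 7/4 (u(Q) = 7 - 7/4*3 = 7 - 21/4 = 7/4)
(j(16) + u(-4))² = ((3 - 9/16) + 7/4)² = (39/16 + 7/4)² = (67/16)² = 4489/256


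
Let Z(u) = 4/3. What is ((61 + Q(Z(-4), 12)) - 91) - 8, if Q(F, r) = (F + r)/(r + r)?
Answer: -337/9 ≈ -37.444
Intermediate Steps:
Z(u) = 4/3 (Z(u) = 4*(1/3) = 4/3)
Q(F, r) = (F + r)/(2*r) (Q(F, r) = (F + r)/((2*r)) = (F + r)*(1/(2*r)) = (F + r)/(2*r))
((61 + Q(Z(-4), 12)) - 91) - 8 = ((61 + (1/2)*(4/3 + 12)/12) - 91) - 8 = ((61 + (1/2)*(1/12)*(40/3)) - 91) - 8 = ((61 + 5/9) - 91) - 8 = (554/9 - 91) - 8 = -265/9 - 8 = -337/9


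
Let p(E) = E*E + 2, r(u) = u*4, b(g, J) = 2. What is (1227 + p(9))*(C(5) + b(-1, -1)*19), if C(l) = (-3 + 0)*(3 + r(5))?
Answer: -40610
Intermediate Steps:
r(u) = 4*u
C(l) = -69 (C(l) = (-3 + 0)*(3 + 4*5) = -3*(3 + 20) = -3*23 = -69)
p(E) = 2 + E**2 (p(E) = E**2 + 2 = 2 + E**2)
(1227 + p(9))*(C(5) + b(-1, -1)*19) = (1227 + (2 + 9**2))*(-69 + 2*19) = (1227 + (2 + 81))*(-69 + 38) = (1227 + 83)*(-31) = 1310*(-31) = -40610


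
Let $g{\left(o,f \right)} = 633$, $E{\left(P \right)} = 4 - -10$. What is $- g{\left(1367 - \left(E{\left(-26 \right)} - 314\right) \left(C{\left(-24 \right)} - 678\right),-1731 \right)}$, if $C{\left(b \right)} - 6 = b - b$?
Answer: $-633$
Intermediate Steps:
$E{\left(P \right)} = 14$ ($E{\left(P \right)} = 4 + 10 = 14$)
$C{\left(b \right)} = 6$ ($C{\left(b \right)} = 6 + \left(b - b\right) = 6 + 0 = 6$)
$- g{\left(1367 - \left(E{\left(-26 \right)} - 314\right) \left(C{\left(-24 \right)} - 678\right),-1731 \right)} = \left(-1\right) 633 = -633$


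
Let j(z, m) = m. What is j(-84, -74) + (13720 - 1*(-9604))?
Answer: 23250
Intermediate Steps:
j(-84, -74) + (13720 - 1*(-9604)) = -74 + (13720 - 1*(-9604)) = -74 + (13720 + 9604) = -74 + 23324 = 23250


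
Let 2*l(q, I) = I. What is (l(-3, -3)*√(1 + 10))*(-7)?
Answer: 21*√11/2 ≈ 34.825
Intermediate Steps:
l(q, I) = I/2
(l(-3, -3)*√(1 + 10))*(-7) = (((½)*(-3))*√(1 + 10))*(-7) = -3*√11/2*(-7) = 21*√11/2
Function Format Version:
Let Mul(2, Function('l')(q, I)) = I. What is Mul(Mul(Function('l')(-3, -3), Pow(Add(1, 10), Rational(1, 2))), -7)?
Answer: Mul(Rational(21, 2), Pow(11, Rational(1, 2))) ≈ 34.825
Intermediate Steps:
Function('l')(q, I) = Mul(Rational(1, 2), I)
Mul(Mul(Function('l')(-3, -3), Pow(Add(1, 10), Rational(1, 2))), -7) = Mul(Mul(Mul(Rational(1, 2), -3), Pow(Add(1, 10), Rational(1, 2))), -7) = Mul(Mul(Rational(-3, 2), Pow(11, Rational(1, 2))), -7) = Mul(Rational(21, 2), Pow(11, Rational(1, 2)))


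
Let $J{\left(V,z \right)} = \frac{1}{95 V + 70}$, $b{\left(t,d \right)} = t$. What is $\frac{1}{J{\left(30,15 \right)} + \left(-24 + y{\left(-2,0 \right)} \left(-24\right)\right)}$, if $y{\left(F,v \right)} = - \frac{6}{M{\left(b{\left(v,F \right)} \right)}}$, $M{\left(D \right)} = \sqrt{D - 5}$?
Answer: $- \frac{204630680}{40271752321} + \frac{245560320 i \sqrt{5}}{40271752321} \approx -0.0050812 + 0.013635 i$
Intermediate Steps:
$M{\left(D \right)} = \sqrt{-5 + D}$
$y{\left(F,v \right)} = - \frac{6}{\sqrt{-5 + v}}$
$J{\left(V,z \right)} = \frac{1}{70 + 95 V}$
$\frac{1}{J{\left(30,15 \right)} + \left(-24 + y{\left(-2,0 \right)} \left(-24\right)\right)} = \frac{1}{\frac{1}{5 \left(14 + 19 \cdot 30\right)} - \left(24 - - \frac{6}{\sqrt{-5 + 0}} \left(-24\right)\right)} = \frac{1}{\frac{1}{5 \left(14 + 570\right)} - \left(24 - - \frac{6}{i \sqrt{5}} \left(-24\right)\right)} = \frac{1}{\frac{1}{5 \cdot 584} - \left(24 - - 6 \left(- \frac{i \sqrt{5}}{5}\right) \left(-24\right)\right)} = \frac{1}{\frac{1}{5} \cdot \frac{1}{584} - \left(24 - \frac{6 i \sqrt{5}}{5} \left(-24\right)\right)} = \frac{1}{\frac{1}{2920} - \left(24 + \frac{144 i \sqrt{5}}{5}\right)} = \frac{1}{- \frac{70079}{2920} - \frac{144 i \sqrt{5}}{5}}$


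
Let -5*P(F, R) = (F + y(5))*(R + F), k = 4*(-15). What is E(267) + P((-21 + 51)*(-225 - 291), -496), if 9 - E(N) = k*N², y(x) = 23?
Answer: -225554287/5 ≈ -4.5111e+7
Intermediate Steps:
k = -60
P(F, R) = -(23 + F)*(F + R)/5 (P(F, R) = -(F + 23)*(R + F)/5 = -(23 + F)*(F + R)/5)
E(N) = 9 + 60*N² (E(N) = 9 - (-60)*N² = 9 + 60*N²)
E(267) + P((-21 + 51)*(-225 - 291), -496) = (9 + 60*267²) + (-23*(-21 + 51)*(-225 - 291)/5 - 23/5*(-496) - (-225 - 291)²*(-21 + 51)²/5 - ⅕*(-21 + 51)*(-225 - 291)*(-496)) = (9 + 60*71289) + (-138*(-516) + 11408/5 - (30*(-516))²/5 - ⅕*30*(-516)*(-496)) = (9 + 4277340) + (-23/5*(-15480) + 11408/5 - ⅕*(-15480)² - ⅕*(-15480)*(-496)) = 4277349 + (71208 + 11408/5 - ⅕*239630400 - 1535616) = 4277349 + (71208 + 11408/5 - 47926080 - 1535616) = 4277349 - 246941032/5 = -225554287/5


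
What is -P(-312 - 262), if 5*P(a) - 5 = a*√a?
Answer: -1 + 574*I*√574/5 ≈ -1.0 + 2750.4*I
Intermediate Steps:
P(a) = 1 + a^(3/2)/5 (P(a) = 1 + (a*√a)/5 = 1 + a^(3/2)/5)
-P(-312 - 262) = -(1 + (-312 - 262)^(3/2)/5) = -(1 + (-574)^(3/2)/5) = -(1 + (-574*I*√574)/5) = -(1 - 574*I*√574/5) = -1 + 574*I*√574/5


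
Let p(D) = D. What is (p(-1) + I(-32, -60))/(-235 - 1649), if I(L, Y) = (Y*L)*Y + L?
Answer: 38411/628 ≈ 61.164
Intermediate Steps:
I(L, Y) = L + L*Y² (I(L, Y) = (L*Y)*Y + L = L*Y² + L = L + L*Y²)
(p(-1) + I(-32, -60))/(-235 - 1649) = (-1 - 32*(1 + (-60)²))/(-235 - 1649) = (-1 - 32*(1 + 3600))/(-1884) = (-1 - 32*3601)*(-1/1884) = (-1 - 115232)*(-1/1884) = -115233*(-1/1884) = 38411/628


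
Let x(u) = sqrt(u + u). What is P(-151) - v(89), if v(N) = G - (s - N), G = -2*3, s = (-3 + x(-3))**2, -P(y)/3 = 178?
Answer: -617 + (3 - I*sqrt(6))**2 ≈ -614.0 - 14.697*I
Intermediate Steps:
P(y) = -534 (P(y) = -3*178 = -534)
x(u) = sqrt(2)*sqrt(u) (x(u) = sqrt(2*u) = sqrt(2)*sqrt(u))
s = (-3 + I*sqrt(6))**2 (s = (-3 + sqrt(2)*sqrt(-3))**2 = (-3 + sqrt(2)*(I*sqrt(3)))**2 = (-3 + I*sqrt(6))**2 ≈ 3.0 - 14.697*I)
G = -6
v(N) = -6 + N - (3 - I*sqrt(6))**2 (v(N) = -6 - ((3 - I*sqrt(6))**2 - N) = -6 + (N - (3 - I*sqrt(6))**2) = -6 + N - (3 - I*sqrt(6))**2)
P(-151) - v(89) = -534 - (-9 + 89 + 6*I*sqrt(6)) = -534 - (80 + 6*I*sqrt(6)) = -534 + (-80 - 6*I*sqrt(6)) = -614 - 6*I*sqrt(6)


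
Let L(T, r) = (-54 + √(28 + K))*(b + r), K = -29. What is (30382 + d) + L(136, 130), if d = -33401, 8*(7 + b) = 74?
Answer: -20321/2 + 529*I/4 ≈ -10161.0 + 132.25*I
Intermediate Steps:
b = 9/4 (b = -7 + (⅛)*74 = -7 + 37/4 = 9/4 ≈ 2.2500)
L(T, r) = (-54 + I)*(9/4 + r) (L(T, r) = (-54 + √(28 - 29))*(9/4 + r) = (-54 + √(-1))*(9/4 + r) = (-54 + I)*(9/4 + r))
(30382 + d) + L(136, 130) = (30382 - 33401) + (-243/2 + 9*I/4 + 130*(-54 + I)) = -3019 + (-243/2 + 9*I/4 + (-7020 + 130*I)) = -3019 + (-14283/2 + 529*I/4) = -20321/2 + 529*I/4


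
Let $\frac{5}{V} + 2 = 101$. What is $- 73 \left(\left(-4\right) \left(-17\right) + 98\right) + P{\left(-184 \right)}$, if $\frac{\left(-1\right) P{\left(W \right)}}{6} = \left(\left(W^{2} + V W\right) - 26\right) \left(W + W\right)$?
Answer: $\frac{2463912106}{33} \approx 7.4664 \cdot 10^{7}$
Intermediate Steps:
$V = \frac{5}{99}$ ($V = \frac{5}{-2 + 101} = \frac{5}{99} \approx 0.050505$)
$P{\left(W \right)} = - 12 W \left(-26 + W^{2} + \frac{5 W}{99}\right)$ ($P{\left(W \right)} = - 6 \left(\left(W^{2} + \frac{5 W}{99}\right) - 26\right) \left(W + W\right) = - 6 \left(-26 + W^{2} + \frac{5 W}{99}\right) 2 W = - 6 \cdot 2 W \left(-26 + W^{2} + \frac{5 W}{99}\right) = - 12 W \left(-26 + W^{2} + \frac{5 W}{99}\right)$)
$- 73 \left(\left(-4\right) \left(-17\right) + 98\right) + P{\left(-184 \right)} = - 73 \left(\left(-4\right) \left(-17\right) + 98\right) + \frac{4}{33} \left(-184\right) \left(2574 - 99 \left(-184\right)^{2} - -920\right) = - 73 \left(68 + 98\right) + \frac{4}{33} \left(-184\right) \left(2574 - 3351744 + 920\right) = \left(-73\right) 166 + \frac{4}{33} \left(-184\right) \left(2574 - 3351744 + 920\right) = -12118 + \frac{4}{33} \left(-184\right) \left(-3348250\right) = -12118 + \frac{2464312000}{33} = \frac{2463912106}{33}$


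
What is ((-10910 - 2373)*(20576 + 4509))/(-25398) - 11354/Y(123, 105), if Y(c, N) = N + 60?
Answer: 18230100061/1396890 ≈ 13050.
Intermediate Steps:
Y(c, N) = 60 + N
((-10910 - 2373)*(20576 + 4509))/(-25398) - 11354/Y(123, 105) = ((-10910 - 2373)*(20576 + 4509))/(-25398) - 11354/(60 + 105) = -13283*25085*(-1/25398) - 11354/165 = -333204055*(-1/25398) - 11354*1/165 = 333204055/25398 - 11354/165 = 18230100061/1396890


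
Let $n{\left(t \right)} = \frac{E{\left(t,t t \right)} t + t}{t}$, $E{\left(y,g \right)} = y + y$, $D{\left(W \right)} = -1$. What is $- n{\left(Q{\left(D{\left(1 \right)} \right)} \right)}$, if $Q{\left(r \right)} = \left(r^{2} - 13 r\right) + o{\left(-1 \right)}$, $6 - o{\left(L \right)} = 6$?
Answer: $-29$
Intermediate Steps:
$o{\left(L \right)} = 0$ ($o{\left(L \right)} = 6 - 6 = 0$)
$E{\left(y,g \right)} = 2 y$
$Q{\left(r \right)} = r^{2} - 13 r$ ($Q{\left(r \right)} = \left(r^{2} - 13 r\right) + 0 = r^{2} - 13 r$)
$n{\left(t \right)} = \frac{t + 2 t^{2}}{t}$ ($n{\left(t \right)} = \frac{2 t t + t}{t} = \frac{2 t^{2} + t}{t} = \frac{t + 2 t^{2}}{t}$)
$- n{\left(Q{\left(D{\left(1 \right)} \right)} \right)} = - (1 + 2 \left(- (-13 - 1)\right)) = - (1 + 2 \left(\left(-1\right) \left(-14\right)\right)) = - (1 + 2 \cdot 14) = - (1 + 28) = \left(-1\right) 29 = -29$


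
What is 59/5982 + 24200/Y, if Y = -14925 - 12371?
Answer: -8947121/10205292 ≈ -0.87671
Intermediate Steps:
Y = -27296
59/5982 + 24200/Y = 59/5982 + 24200/(-27296) = 59*(1/5982) + 24200*(-1/27296) = 59/5982 - 3025/3412 = -8947121/10205292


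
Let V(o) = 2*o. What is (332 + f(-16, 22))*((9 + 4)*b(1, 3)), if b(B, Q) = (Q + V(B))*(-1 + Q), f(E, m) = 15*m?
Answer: 86060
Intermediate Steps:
b(B, Q) = (-1 + Q)*(Q + 2*B) (b(B, Q) = (Q + 2*B)*(-1 + Q) = (-1 + Q)*(Q + 2*B))
(332 + f(-16, 22))*((9 + 4)*b(1, 3)) = (332 + 15*22)*((9 + 4)*(3² - 1*3 - 2*1 + 2*1*3)) = (332 + 330)*(13*(9 - 3 - 2 + 6)) = 662*(13*10) = 662*130 = 86060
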